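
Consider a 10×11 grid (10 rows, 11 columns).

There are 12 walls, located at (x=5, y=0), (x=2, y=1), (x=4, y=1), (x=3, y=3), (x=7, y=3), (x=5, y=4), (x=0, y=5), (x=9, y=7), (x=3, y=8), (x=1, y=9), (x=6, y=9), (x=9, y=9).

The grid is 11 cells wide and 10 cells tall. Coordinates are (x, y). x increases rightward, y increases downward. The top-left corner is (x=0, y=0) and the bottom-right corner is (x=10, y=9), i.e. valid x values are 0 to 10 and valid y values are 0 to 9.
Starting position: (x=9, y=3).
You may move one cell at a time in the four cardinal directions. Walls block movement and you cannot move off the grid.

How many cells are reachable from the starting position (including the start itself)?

Answer: Reachable cells: 98

Derivation:
BFS flood-fill from (x=9, y=3):
  Distance 0: (x=9, y=3)
  Distance 1: (x=9, y=2), (x=8, y=3), (x=10, y=3), (x=9, y=4)
  Distance 2: (x=9, y=1), (x=8, y=2), (x=10, y=2), (x=8, y=4), (x=10, y=4), (x=9, y=5)
  Distance 3: (x=9, y=0), (x=8, y=1), (x=10, y=1), (x=7, y=2), (x=7, y=4), (x=8, y=5), (x=10, y=5), (x=9, y=6)
  Distance 4: (x=8, y=0), (x=10, y=0), (x=7, y=1), (x=6, y=2), (x=6, y=4), (x=7, y=5), (x=8, y=6), (x=10, y=6)
  Distance 5: (x=7, y=0), (x=6, y=1), (x=5, y=2), (x=6, y=3), (x=6, y=5), (x=7, y=6), (x=8, y=7), (x=10, y=7)
  Distance 6: (x=6, y=0), (x=5, y=1), (x=4, y=2), (x=5, y=3), (x=5, y=5), (x=6, y=6), (x=7, y=7), (x=8, y=8), (x=10, y=8)
  Distance 7: (x=3, y=2), (x=4, y=3), (x=4, y=5), (x=5, y=6), (x=6, y=7), (x=7, y=8), (x=9, y=8), (x=8, y=9), (x=10, y=9)
  Distance 8: (x=3, y=1), (x=2, y=2), (x=4, y=4), (x=3, y=5), (x=4, y=6), (x=5, y=7), (x=6, y=8), (x=7, y=9)
  Distance 9: (x=3, y=0), (x=1, y=2), (x=2, y=3), (x=3, y=4), (x=2, y=5), (x=3, y=6), (x=4, y=7), (x=5, y=8)
  Distance 10: (x=2, y=0), (x=4, y=0), (x=1, y=1), (x=0, y=2), (x=1, y=3), (x=2, y=4), (x=1, y=5), (x=2, y=6), (x=3, y=7), (x=4, y=8), (x=5, y=9)
  Distance 11: (x=1, y=0), (x=0, y=1), (x=0, y=3), (x=1, y=4), (x=1, y=6), (x=2, y=7), (x=4, y=9)
  Distance 12: (x=0, y=0), (x=0, y=4), (x=0, y=6), (x=1, y=7), (x=2, y=8), (x=3, y=9)
  Distance 13: (x=0, y=7), (x=1, y=8), (x=2, y=9)
  Distance 14: (x=0, y=8)
  Distance 15: (x=0, y=9)
Total reachable: 98 (grid has 98 open cells total)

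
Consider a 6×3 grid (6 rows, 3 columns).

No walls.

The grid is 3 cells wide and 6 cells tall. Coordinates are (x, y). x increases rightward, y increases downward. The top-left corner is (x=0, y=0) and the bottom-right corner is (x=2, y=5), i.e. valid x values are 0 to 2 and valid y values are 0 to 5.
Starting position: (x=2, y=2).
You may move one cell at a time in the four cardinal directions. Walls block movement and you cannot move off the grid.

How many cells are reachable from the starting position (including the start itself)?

Answer: Reachable cells: 18

Derivation:
BFS flood-fill from (x=2, y=2):
  Distance 0: (x=2, y=2)
  Distance 1: (x=2, y=1), (x=1, y=2), (x=2, y=3)
  Distance 2: (x=2, y=0), (x=1, y=1), (x=0, y=2), (x=1, y=3), (x=2, y=4)
  Distance 3: (x=1, y=0), (x=0, y=1), (x=0, y=3), (x=1, y=4), (x=2, y=5)
  Distance 4: (x=0, y=0), (x=0, y=4), (x=1, y=5)
  Distance 5: (x=0, y=5)
Total reachable: 18 (grid has 18 open cells total)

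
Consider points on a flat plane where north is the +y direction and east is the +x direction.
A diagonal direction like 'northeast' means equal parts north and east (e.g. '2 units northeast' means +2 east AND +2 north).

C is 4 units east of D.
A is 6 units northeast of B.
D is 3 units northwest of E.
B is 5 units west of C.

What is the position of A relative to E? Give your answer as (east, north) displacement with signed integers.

Answer: A is at (east=2, north=9) relative to E.

Derivation:
Place E at the origin (east=0, north=0).
  D is 3 units northwest of E: delta (east=-3, north=+3); D at (east=-3, north=3).
  C is 4 units east of D: delta (east=+4, north=+0); C at (east=1, north=3).
  B is 5 units west of C: delta (east=-5, north=+0); B at (east=-4, north=3).
  A is 6 units northeast of B: delta (east=+6, north=+6); A at (east=2, north=9).
Therefore A relative to E: (east=2, north=9).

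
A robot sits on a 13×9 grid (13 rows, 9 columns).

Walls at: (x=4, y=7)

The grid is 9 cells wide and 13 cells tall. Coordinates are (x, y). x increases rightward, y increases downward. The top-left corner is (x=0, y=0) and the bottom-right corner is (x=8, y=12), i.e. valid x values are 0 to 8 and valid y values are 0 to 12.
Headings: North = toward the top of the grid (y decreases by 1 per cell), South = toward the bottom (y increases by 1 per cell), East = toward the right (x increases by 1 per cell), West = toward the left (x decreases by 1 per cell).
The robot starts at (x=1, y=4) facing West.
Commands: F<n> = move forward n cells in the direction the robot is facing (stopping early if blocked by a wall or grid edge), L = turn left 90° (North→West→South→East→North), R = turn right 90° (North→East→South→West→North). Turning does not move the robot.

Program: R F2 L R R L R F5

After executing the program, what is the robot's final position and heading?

Start: (x=1, y=4), facing West
  R: turn right, now facing North
  F2: move forward 2, now at (x=1, y=2)
  L: turn left, now facing West
  R: turn right, now facing North
  R: turn right, now facing East
  L: turn left, now facing North
  R: turn right, now facing East
  F5: move forward 5, now at (x=6, y=2)
Final: (x=6, y=2), facing East

Answer: Final position: (x=6, y=2), facing East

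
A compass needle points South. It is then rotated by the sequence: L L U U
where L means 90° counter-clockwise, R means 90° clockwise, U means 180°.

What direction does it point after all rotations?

Start: South
  L (left (90° counter-clockwise)) -> East
  L (left (90° counter-clockwise)) -> North
  U (U-turn (180°)) -> South
  U (U-turn (180°)) -> North
Final: North

Answer: Final heading: North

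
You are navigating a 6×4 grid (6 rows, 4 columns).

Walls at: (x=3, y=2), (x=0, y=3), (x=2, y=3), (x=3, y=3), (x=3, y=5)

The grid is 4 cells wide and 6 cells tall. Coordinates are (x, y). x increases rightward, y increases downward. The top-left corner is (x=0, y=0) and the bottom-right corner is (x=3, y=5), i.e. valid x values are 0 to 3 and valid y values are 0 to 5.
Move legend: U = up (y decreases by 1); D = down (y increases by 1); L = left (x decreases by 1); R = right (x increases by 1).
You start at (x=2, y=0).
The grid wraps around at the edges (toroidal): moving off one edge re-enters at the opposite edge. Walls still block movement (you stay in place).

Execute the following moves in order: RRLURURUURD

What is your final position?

Start: (x=2, y=0)
  R (right): (x=2, y=0) -> (x=3, y=0)
  R (right): (x=3, y=0) -> (x=0, y=0)
  L (left): (x=0, y=0) -> (x=3, y=0)
  U (up): blocked, stay at (x=3, y=0)
  R (right): (x=3, y=0) -> (x=0, y=0)
  U (up): (x=0, y=0) -> (x=0, y=5)
  R (right): (x=0, y=5) -> (x=1, y=5)
  U (up): (x=1, y=5) -> (x=1, y=4)
  U (up): (x=1, y=4) -> (x=1, y=3)
  R (right): blocked, stay at (x=1, y=3)
  D (down): (x=1, y=3) -> (x=1, y=4)
Final: (x=1, y=4)

Answer: Final position: (x=1, y=4)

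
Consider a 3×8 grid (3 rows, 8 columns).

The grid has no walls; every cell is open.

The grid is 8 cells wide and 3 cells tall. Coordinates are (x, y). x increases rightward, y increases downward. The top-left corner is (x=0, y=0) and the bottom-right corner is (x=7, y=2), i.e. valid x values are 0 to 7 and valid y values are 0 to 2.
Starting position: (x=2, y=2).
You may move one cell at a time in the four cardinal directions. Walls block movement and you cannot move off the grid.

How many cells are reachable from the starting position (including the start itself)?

BFS flood-fill from (x=2, y=2):
  Distance 0: (x=2, y=2)
  Distance 1: (x=2, y=1), (x=1, y=2), (x=3, y=2)
  Distance 2: (x=2, y=0), (x=1, y=1), (x=3, y=1), (x=0, y=2), (x=4, y=2)
  Distance 3: (x=1, y=0), (x=3, y=0), (x=0, y=1), (x=4, y=1), (x=5, y=2)
  Distance 4: (x=0, y=0), (x=4, y=0), (x=5, y=1), (x=6, y=2)
  Distance 5: (x=5, y=0), (x=6, y=1), (x=7, y=2)
  Distance 6: (x=6, y=0), (x=7, y=1)
  Distance 7: (x=7, y=0)
Total reachable: 24 (grid has 24 open cells total)

Answer: Reachable cells: 24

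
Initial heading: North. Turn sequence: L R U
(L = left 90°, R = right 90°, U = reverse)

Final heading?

Answer: Final heading: South

Derivation:
Start: North
  L (left (90° counter-clockwise)) -> West
  R (right (90° clockwise)) -> North
  U (U-turn (180°)) -> South
Final: South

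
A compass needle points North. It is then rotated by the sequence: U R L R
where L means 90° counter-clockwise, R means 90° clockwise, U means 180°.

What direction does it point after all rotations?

Start: North
  U (U-turn (180°)) -> South
  R (right (90° clockwise)) -> West
  L (left (90° counter-clockwise)) -> South
  R (right (90° clockwise)) -> West
Final: West

Answer: Final heading: West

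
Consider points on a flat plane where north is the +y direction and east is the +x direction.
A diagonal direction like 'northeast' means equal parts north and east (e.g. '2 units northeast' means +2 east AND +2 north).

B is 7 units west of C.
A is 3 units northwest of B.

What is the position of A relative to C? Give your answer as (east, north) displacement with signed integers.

Answer: A is at (east=-10, north=3) relative to C.

Derivation:
Place C at the origin (east=0, north=0).
  B is 7 units west of C: delta (east=-7, north=+0); B at (east=-7, north=0).
  A is 3 units northwest of B: delta (east=-3, north=+3); A at (east=-10, north=3).
Therefore A relative to C: (east=-10, north=3).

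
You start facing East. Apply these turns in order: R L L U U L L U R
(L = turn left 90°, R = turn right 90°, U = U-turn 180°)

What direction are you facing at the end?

Answer: Final heading: East

Derivation:
Start: East
  R (right (90° clockwise)) -> South
  L (left (90° counter-clockwise)) -> East
  L (left (90° counter-clockwise)) -> North
  U (U-turn (180°)) -> South
  U (U-turn (180°)) -> North
  L (left (90° counter-clockwise)) -> West
  L (left (90° counter-clockwise)) -> South
  U (U-turn (180°)) -> North
  R (right (90° clockwise)) -> East
Final: East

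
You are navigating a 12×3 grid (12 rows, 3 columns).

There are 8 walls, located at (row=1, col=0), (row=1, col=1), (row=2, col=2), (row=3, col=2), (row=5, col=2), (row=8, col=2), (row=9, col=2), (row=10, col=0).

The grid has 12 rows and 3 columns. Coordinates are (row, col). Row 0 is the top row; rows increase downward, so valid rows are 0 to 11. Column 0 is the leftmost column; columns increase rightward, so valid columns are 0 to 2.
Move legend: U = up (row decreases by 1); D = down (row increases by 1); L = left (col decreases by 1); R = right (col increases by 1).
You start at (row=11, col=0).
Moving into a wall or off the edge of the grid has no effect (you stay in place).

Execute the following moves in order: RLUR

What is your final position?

Answer: Final position: (row=11, col=1)

Derivation:
Start: (row=11, col=0)
  R (right): (row=11, col=0) -> (row=11, col=1)
  L (left): (row=11, col=1) -> (row=11, col=0)
  U (up): blocked, stay at (row=11, col=0)
  R (right): (row=11, col=0) -> (row=11, col=1)
Final: (row=11, col=1)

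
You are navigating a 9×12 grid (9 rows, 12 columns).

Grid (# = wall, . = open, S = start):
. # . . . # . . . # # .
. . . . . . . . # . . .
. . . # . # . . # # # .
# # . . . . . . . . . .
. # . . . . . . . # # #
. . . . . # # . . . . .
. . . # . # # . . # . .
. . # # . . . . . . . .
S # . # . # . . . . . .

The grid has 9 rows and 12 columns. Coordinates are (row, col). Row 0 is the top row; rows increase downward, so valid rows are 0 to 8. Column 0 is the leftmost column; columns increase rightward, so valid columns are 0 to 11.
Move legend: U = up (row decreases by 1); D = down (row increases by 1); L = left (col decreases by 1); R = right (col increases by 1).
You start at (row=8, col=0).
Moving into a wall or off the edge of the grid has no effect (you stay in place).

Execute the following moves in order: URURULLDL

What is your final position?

Start: (row=8, col=0)
  U (up): (row=8, col=0) -> (row=7, col=0)
  R (right): (row=7, col=0) -> (row=7, col=1)
  U (up): (row=7, col=1) -> (row=6, col=1)
  R (right): (row=6, col=1) -> (row=6, col=2)
  U (up): (row=6, col=2) -> (row=5, col=2)
  L (left): (row=5, col=2) -> (row=5, col=1)
  L (left): (row=5, col=1) -> (row=5, col=0)
  D (down): (row=5, col=0) -> (row=6, col=0)
  L (left): blocked, stay at (row=6, col=0)
Final: (row=6, col=0)

Answer: Final position: (row=6, col=0)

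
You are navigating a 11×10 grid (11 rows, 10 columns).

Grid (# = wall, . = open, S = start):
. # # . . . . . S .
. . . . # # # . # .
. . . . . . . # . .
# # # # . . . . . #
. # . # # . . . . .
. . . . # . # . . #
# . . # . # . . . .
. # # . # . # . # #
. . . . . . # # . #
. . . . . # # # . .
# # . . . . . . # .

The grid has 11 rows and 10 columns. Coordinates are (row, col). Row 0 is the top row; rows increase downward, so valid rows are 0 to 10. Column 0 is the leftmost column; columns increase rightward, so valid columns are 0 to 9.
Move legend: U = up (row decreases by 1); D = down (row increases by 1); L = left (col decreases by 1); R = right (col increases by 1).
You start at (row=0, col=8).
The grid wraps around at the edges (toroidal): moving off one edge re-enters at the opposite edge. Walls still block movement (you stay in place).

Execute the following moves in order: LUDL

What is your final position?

Start: (row=0, col=8)
  L (left): (row=0, col=8) -> (row=0, col=7)
  U (up): (row=0, col=7) -> (row=10, col=7)
  D (down): (row=10, col=7) -> (row=0, col=7)
  L (left): (row=0, col=7) -> (row=0, col=6)
Final: (row=0, col=6)

Answer: Final position: (row=0, col=6)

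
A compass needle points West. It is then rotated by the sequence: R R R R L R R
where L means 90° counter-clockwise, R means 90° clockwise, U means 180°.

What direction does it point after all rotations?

Answer: Final heading: North

Derivation:
Start: West
  R (right (90° clockwise)) -> North
  R (right (90° clockwise)) -> East
  R (right (90° clockwise)) -> South
  R (right (90° clockwise)) -> West
  L (left (90° counter-clockwise)) -> South
  R (right (90° clockwise)) -> West
  R (right (90° clockwise)) -> North
Final: North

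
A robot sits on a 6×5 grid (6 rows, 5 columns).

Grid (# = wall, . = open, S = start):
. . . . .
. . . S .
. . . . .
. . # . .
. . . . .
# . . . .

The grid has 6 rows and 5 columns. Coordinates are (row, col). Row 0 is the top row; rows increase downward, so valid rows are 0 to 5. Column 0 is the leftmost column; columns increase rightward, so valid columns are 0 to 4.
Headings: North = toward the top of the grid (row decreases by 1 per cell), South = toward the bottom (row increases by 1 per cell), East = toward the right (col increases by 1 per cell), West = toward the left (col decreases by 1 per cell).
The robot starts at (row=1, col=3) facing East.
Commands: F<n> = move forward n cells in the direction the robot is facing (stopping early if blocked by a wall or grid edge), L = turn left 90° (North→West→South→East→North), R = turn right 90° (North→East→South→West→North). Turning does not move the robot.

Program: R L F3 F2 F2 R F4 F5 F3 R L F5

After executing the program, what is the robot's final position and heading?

Start: (row=1, col=3), facing East
  R: turn right, now facing South
  L: turn left, now facing East
  F3: move forward 1/3 (blocked), now at (row=1, col=4)
  F2: move forward 0/2 (blocked), now at (row=1, col=4)
  F2: move forward 0/2 (blocked), now at (row=1, col=4)
  R: turn right, now facing South
  F4: move forward 4, now at (row=5, col=4)
  F5: move forward 0/5 (blocked), now at (row=5, col=4)
  F3: move forward 0/3 (blocked), now at (row=5, col=4)
  R: turn right, now facing West
  L: turn left, now facing South
  F5: move forward 0/5 (blocked), now at (row=5, col=4)
Final: (row=5, col=4), facing South

Answer: Final position: (row=5, col=4), facing South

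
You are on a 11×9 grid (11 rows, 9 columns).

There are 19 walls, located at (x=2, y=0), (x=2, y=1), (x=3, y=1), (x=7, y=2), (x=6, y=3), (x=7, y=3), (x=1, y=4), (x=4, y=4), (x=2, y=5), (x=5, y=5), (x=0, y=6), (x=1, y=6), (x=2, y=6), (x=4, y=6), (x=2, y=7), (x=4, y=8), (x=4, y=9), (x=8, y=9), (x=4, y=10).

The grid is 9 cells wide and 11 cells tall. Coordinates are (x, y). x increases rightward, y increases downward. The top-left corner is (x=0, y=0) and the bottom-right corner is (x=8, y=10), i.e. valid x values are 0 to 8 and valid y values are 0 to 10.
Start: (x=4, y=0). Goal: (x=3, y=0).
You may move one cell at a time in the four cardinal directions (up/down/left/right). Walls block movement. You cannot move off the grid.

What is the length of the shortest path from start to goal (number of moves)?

Answer: Shortest path length: 1

Derivation:
BFS from (x=4, y=0) until reaching (x=3, y=0):
  Distance 0: (x=4, y=0)
  Distance 1: (x=3, y=0), (x=5, y=0), (x=4, y=1)  <- goal reached here
One shortest path (1 moves): (x=4, y=0) -> (x=3, y=0)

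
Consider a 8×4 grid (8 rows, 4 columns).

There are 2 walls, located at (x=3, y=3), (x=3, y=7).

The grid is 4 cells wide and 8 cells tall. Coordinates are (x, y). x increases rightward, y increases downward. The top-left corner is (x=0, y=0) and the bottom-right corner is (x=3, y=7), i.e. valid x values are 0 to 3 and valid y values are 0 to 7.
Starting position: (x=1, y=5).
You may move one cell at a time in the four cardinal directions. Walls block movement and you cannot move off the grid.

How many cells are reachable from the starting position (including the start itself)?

Answer: Reachable cells: 30

Derivation:
BFS flood-fill from (x=1, y=5):
  Distance 0: (x=1, y=5)
  Distance 1: (x=1, y=4), (x=0, y=5), (x=2, y=5), (x=1, y=6)
  Distance 2: (x=1, y=3), (x=0, y=4), (x=2, y=4), (x=3, y=5), (x=0, y=6), (x=2, y=6), (x=1, y=7)
  Distance 3: (x=1, y=2), (x=0, y=3), (x=2, y=3), (x=3, y=4), (x=3, y=6), (x=0, y=7), (x=2, y=7)
  Distance 4: (x=1, y=1), (x=0, y=2), (x=2, y=2)
  Distance 5: (x=1, y=0), (x=0, y=1), (x=2, y=1), (x=3, y=2)
  Distance 6: (x=0, y=0), (x=2, y=0), (x=3, y=1)
  Distance 7: (x=3, y=0)
Total reachable: 30 (grid has 30 open cells total)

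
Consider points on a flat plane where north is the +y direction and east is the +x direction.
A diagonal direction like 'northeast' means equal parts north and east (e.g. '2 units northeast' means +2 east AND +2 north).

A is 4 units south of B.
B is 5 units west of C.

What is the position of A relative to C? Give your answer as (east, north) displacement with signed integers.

Answer: A is at (east=-5, north=-4) relative to C.

Derivation:
Place C at the origin (east=0, north=0).
  B is 5 units west of C: delta (east=-5, north=+0); B at (east=-5, north=0).
  A is 4 units south of B: delta (east=+0, north=-4); A at (east=-5, north=-4).
Therefore A relative to C: (east=-5, north=-4).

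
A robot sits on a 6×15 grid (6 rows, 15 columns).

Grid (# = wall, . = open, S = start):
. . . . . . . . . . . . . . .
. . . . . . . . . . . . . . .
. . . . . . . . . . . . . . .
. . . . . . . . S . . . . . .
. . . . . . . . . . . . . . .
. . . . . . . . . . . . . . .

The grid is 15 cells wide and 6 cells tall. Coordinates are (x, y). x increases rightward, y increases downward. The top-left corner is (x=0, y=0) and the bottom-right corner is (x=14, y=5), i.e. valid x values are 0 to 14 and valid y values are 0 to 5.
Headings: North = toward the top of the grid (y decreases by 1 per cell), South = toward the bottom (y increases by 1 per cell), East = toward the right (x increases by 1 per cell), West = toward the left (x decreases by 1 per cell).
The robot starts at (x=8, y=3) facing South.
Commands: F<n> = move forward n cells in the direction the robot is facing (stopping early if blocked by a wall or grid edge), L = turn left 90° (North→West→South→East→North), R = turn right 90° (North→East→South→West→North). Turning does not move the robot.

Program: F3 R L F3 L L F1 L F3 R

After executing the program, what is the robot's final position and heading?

Start: (x=8, y=3), facing South
  F3: move forward 2/3 (blocked), now at (x=8, y=5)
  R: turn right, now facing West
  L: turn left, now facing South
  F3: move forward 0/3 (blocked), now at (x=8, y=5)
  L: turn left, now facing East
  L: turn left, now facing North
  F1: move forward 1, now at (x=8, y=4)
  L: turn left, now facing West
  F3: move forward 3, now at (x=5, y=4)
  R: turn right, now facing North
Final: (x=5, y=4), facing North

Answer: Final position: (x=5, y=4), facing North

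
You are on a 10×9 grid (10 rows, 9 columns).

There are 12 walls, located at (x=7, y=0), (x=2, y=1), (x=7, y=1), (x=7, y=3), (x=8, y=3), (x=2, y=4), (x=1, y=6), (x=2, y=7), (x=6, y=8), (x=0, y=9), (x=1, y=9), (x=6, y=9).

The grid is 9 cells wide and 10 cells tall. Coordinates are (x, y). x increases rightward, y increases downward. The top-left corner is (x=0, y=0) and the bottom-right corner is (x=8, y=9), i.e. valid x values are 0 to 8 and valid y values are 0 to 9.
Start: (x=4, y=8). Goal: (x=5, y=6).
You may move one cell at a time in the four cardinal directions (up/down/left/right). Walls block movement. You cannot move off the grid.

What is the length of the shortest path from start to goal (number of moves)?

BFS from (x=4, y=8) until reaching (x=5, y=6):
  Distance 0: (x=4, y=8)
  Distance 1: (x=4, y=7), (x=3, y=8), (x=5, y=8), (x=4, y=9)
  Distance 2: (x=4, y=6), (x=3, y=7), (x=5, y=7), (x=2, y=8), (x=3, y=9), (x=5, y=9)
  Distance 3: (x=4, y=5), (x=3, y=6), (x=5, y=6), (x=6, y=7), (x=1, y=8), (x=2, y=9)  <- goal reached here
One shortest path (3 moves): (x=4, y=8) -> (x=5, y=8) -> (x=5, y=7) -> (x=5, y=6)

Answer: Shortest path length: 3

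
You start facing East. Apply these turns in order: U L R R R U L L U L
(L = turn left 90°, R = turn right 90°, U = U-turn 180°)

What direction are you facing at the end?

Answer: Final heading: South

Derivation:
Start: East
  U (U-turn (180°)) -> West
  L (left (90° counter-clockwise)) -> South
  R (right (90° clockwise)) -> West
  R (right (90° clockwise)) -> North
  R (right (90° clockwise)) -> East
  U (U-turn (180°)) -> West
  L (left (90° counter-clockwise)) -> South
  L (left (90° counter-clockwise)) -> East
  U (U-turn (180°)) -> West
  L (left (90° counter-clockwise)) -> South
Final: South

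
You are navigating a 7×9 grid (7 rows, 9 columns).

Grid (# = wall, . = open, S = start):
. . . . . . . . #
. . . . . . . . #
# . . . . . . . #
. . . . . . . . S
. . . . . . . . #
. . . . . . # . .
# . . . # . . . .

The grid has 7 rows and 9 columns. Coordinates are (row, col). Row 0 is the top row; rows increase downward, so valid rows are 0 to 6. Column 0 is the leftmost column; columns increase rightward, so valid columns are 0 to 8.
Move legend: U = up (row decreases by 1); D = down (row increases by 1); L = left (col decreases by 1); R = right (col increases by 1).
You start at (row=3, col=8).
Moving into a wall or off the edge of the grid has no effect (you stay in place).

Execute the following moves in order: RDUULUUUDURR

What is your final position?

Answer: Final position: (row=0, col=7)

Derivation:
Start: (row=3, col=8)
  R (right): blocked, stay at (row=3, col=8)
  D (down): blocked, stay at (row=3, col=8)
  U (up): blocked, stay at (row=3, col=8)
  U (up): blocked, stay at (row=3, col=8)
  L (left): (row=3, col=8) -> (row=3, col=7)
  U (up): (row=3, col=7) -> (row=2, col=7)
  U (up): (row=2, col=7) -> (row=1, col=7)
  U (up): (row=1, col=7) -> (row=0, col=7)
  D (down): (row=0, col=7) -> (row=1, col=7)
  U (up): (row=1, col=7) -> (row=0, col=7)
  R (right): blocked, stay at (row=0, col=7)
  R (right): blocked, stay at (row=0, col=7)
Final: (row=0, col=7)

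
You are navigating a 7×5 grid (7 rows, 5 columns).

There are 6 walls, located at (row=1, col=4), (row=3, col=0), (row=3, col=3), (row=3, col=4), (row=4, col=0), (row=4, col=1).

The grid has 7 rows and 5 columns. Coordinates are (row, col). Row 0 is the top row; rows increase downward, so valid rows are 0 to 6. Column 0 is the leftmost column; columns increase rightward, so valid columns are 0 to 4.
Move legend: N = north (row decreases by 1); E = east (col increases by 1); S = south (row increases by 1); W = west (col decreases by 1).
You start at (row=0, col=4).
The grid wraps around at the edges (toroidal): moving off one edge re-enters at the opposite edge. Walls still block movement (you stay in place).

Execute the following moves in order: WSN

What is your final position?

Answer: Final position: (row=0, col=3)

Derivation:
Start: (row=0, col=4)
  W (west): (row=0, col=4) -> (row=0, col=3)
  S (south): (row=0, col=3) -> (row=1, col=3)
  N (north): (row=1, col=3) -> (row=0, col=3)
Final: (row=0, col=3)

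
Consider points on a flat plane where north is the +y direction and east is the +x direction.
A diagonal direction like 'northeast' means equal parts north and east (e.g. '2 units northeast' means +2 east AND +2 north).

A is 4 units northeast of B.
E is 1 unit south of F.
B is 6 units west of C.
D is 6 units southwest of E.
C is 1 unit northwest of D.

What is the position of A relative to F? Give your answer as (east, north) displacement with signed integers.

Place F at the origin (east=0, north=0).
  E is 1 unit south of F: delta (east=+0, north=-1); E at (east=0, north=-1).
  D is 6 units southwest of E: delta (east=-6, north=-6); D at (east=-6, north=-7).
  C is 1 unit northwest of D: delta (east=-1, north=+1); C at (east=-7, north=-6).
  B is 6 units west of C: delta (east=-6, north=+0); B at (east=-13, north=-6).
  A is 4 units northeast of B: delta (east=+4, north=+4); A at (east=-9, north=-2).
Therefore A relative to F: (east=-9, north=-2).

Answer: A is at (east=-9, north=-2) relative to F.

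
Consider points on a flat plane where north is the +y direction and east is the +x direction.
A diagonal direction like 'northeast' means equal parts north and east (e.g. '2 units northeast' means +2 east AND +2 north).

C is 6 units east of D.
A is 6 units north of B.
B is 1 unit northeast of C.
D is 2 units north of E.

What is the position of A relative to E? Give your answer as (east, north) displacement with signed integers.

Place E at the origin (east=0, north=0).
  D is 2 units north of E: delta (east=+0, north=+2); D at (east=0, north=2).
  C is 6 units east of D: delta (east=+6, north=+0); C at (east=6, north=2).
  B is 1 unit northeast of C: delta (east=+1, north=+1); B at (east=7, north=3).
  A is 6 units north of B: delta (east=+0, north=+6); A at (east=7, north=9).
Therefore A relative to E: (east=7, north=9).

Answer: A is at (east=7, north=9) relative to E.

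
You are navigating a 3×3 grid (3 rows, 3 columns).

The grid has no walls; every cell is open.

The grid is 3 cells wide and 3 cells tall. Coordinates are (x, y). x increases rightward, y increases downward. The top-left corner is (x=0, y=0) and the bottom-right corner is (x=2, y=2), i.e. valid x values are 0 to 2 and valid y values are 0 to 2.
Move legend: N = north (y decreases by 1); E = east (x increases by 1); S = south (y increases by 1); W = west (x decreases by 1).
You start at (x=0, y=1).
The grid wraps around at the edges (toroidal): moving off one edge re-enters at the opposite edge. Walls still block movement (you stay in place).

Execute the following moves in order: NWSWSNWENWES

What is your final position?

Start: (x=0, y=1)
  N (north): (x=0, y=1) -> (x=0, y=0)
  W (west): (x=0, y=0) -> (x=2, y=0)
  S (south): (x=2, y=0) -> (x=2, y=1)
  W (west): (x=2, y=1) -> (x=1, y=1)
  S (south): (x=1, y=1) -> (x=1, y=2)
  N (north): (x=1, y=2) -> (x=1, y=1)
  W (west): (x=1, y=1) -> (x=0, y=1)
  E (east): (x=0, y=1) -> (x=1, y=1)
  N (north): (x=1, y=1) -> (x=1, y=0)
  W (west): (x=1, y=0) -> (x=0, y=0)
  E (east): (x=0, y=0) -> (x=1, y=0)
  S (south): (x=1, y=0) -> (x=1, y=1)
Final: (x=1, y=1)

Answer: Final position: (x=1, y=1)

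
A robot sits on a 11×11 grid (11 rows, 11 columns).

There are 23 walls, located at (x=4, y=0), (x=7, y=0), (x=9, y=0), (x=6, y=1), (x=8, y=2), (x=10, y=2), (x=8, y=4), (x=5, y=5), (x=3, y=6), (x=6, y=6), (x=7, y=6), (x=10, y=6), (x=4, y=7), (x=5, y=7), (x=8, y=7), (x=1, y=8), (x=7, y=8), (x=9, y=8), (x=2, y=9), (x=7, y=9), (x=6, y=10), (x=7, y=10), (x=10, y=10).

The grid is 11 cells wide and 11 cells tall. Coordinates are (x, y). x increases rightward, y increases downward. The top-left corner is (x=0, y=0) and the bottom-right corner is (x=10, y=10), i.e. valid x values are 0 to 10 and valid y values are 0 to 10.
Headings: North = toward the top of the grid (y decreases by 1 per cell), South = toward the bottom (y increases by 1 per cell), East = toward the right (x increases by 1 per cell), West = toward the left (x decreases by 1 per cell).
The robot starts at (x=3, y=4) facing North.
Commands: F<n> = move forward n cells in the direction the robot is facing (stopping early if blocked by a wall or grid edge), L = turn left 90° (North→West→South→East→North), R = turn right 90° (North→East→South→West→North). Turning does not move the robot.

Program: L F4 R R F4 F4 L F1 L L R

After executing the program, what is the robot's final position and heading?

Start: (x=3, y=4), facing North
  L: turn left, now facing West
  F4: move forward 3/4 (blocked), now at (x=0, y=4)
  R: turn right, now facing North
  R: turn right, now facing East
  F4: move forward 4, now at (x=4, y=4)
  F4: move forward 3/4 (blocked), now at (x=7, y=4)
  L: turn left, now facing North
  F1: move forward 1, now at (x=7, y=3)
  L: turn left, now facing West
  L: turn left, now facing South
  R: turn right, now facing West
Final: (x=7, y=3), facing West

Answer: Final position: (x=7, y=3), facing West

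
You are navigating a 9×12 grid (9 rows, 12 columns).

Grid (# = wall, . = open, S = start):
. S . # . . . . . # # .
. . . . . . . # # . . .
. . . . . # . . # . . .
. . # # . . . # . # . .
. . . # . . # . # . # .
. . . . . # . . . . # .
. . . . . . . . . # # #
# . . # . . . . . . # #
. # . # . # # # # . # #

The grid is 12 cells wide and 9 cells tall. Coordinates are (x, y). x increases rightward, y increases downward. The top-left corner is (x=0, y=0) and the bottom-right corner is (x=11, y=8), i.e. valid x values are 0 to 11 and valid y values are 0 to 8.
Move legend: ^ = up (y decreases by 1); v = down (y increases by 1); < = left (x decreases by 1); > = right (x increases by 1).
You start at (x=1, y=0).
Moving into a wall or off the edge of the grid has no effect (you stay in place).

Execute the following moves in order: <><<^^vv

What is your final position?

Answer: Final position: (x=0, y=2)

Derivation:
Start: (x=1, y=0)
  < (left): (x=1, y=0) -> (x=0, y=0)
  > (right): (x=0, y=0) -> (x=1, y=0)
  < (left): (x=1, y=0) -> (x=0, y=0)
  < (left): blocked, stay at (x=0, y=0)
  ^ (up): blocked, stay at (x=0, y=0)
  ^ (up): blocked, stay at (x=0, y=0)
  v (down): (x=0, y=0) -> (x=0, y=1)
  v (down): (x=0, y=1) -> (x=0, y=2)
Final: (x=0, y=2)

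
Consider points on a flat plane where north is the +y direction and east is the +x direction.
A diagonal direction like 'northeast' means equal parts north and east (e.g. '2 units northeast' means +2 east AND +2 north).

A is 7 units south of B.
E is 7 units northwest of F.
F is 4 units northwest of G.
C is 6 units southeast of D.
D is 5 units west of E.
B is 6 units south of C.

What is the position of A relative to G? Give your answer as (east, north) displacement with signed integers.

Answer: A is at (east=-10, north=-8) relative to G.

Derivation:
Place G at the origin (east=0, north=0).
  F is 4 units northwest of G: delta (east=-4, north=+4); F at (east=-4, north=4).
  E is 7 units northwest of F: delta (east=-7, north=+7); E at (east=-11, north=11).
  D is 5 units west of E: delta (east=-5, north=+0); D at (east=-16, north=11).
  C is 6 units southeast of D: delta (east=+6, north=-6); C at (east=-10, north=5).
  B is 6 units south of C: delta (east=+0, north=-6); B at (east=-10, north=-1).
  A is 7 units south of B: delta (east=+0, north=-7); A at (east=-10, north=-8).
Therefore A relative to G: (east=-10, north=-8).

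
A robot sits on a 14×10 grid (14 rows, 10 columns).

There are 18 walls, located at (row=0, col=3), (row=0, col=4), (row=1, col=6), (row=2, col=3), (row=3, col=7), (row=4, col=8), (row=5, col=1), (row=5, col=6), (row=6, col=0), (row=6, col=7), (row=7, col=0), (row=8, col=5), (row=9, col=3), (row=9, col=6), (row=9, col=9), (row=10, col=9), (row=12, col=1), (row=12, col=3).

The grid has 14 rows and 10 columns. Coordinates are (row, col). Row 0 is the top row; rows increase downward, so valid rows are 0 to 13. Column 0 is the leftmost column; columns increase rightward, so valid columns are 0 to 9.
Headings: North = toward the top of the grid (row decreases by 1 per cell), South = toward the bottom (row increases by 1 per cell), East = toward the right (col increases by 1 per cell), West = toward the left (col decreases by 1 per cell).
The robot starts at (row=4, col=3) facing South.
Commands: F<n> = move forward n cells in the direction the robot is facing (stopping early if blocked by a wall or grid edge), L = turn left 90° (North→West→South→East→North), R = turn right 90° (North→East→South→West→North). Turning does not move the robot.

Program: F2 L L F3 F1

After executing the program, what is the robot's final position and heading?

Answer: Final position: (row=3, col=3), facing North

Derivation:
Start: (row=4, col=3), facing South
  F2: move forward 2, now at (row=6, col=3)
  L: turn left, now facing East
  L: turn left, now facing North
  F3: move forward 3, now at (row=3, col=3)
  F1: move forward 0/1 (blocked), now at (row=3, col=3)
Final: (row=3, col=3), facing North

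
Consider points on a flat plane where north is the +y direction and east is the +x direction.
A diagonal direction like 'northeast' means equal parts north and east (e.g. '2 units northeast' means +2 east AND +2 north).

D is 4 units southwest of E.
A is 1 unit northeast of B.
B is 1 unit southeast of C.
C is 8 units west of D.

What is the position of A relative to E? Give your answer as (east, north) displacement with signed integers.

Answer: A is at (east=-10, north=-4) relative to E.

Derivation:
Place E at the origin (east=0, north=0).
  D is 4 units southwest of E: delta (east=-4, north=-4); D at (east=-4, north=-4).
  C is 8 units west of D: delta (east=-8, north=+0); C at (east=-12, north=-4).
  B is 1 unit southeast of C: delta (east=+1, north=-1); B at (east=-11, north=-5).
  A is 1 unit northeast of B: delta (east=+1, north=+1); A at (east=-10, north=-4).
Therefore A relative to E: (east=-10, north=-4).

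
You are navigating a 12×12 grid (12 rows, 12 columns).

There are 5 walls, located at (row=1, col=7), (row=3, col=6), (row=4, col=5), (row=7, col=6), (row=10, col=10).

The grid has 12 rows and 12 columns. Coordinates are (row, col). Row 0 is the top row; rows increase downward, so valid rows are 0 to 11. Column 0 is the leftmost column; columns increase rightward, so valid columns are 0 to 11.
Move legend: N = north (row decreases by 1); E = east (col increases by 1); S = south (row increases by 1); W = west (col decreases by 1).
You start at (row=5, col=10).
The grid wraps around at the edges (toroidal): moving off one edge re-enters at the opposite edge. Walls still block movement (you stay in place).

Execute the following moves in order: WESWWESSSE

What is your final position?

Answer: Final position: (row=9, col=10)

Derivation:
Start: (row=5, col=10)
  W (west): (row=5, col=10) -> (row=5, col=9)
  E (east): (row=5, col=9) -> (row=5, col=10)
  S (south): (row=5, col=10) -> (row=6, col=10)
  W (west): (row=6, col=10) -> (row=6, col=9)
  W (west): (row=6, col=9) -> (row=6, col=8)
  E (east): (row=6, col=8) -> (row=6, col=9)
  S (south): (row=6, col=9) -> (row=7, col=9)
  S (south): (row=7, col=9) -> (row=8, col=9)
  S (south): (row=8, col=9) -> (row=9, col=9)
  E (east): (row=9, col=9) -> (row=9, col=10)
Final: (row=9, col=10)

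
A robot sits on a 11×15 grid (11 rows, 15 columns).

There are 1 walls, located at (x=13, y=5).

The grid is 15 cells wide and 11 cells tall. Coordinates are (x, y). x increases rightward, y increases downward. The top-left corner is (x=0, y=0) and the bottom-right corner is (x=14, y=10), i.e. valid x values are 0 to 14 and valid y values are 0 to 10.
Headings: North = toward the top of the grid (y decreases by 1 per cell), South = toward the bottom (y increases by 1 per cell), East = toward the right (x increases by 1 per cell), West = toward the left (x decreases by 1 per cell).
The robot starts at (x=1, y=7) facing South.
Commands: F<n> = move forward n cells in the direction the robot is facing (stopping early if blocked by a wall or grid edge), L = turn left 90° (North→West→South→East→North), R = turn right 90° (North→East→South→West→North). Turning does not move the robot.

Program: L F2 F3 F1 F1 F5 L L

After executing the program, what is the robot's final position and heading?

Answer: Final position: (x=13, y=7), facing West

Derivation:
Start: (x=1, y=7), facing South
  L: turn left, now facing East
  F2: move forward 2, now at (x=3, y=7)
  F3: move forward 3, now at (x=6, y=7)
  F1: move forward 1, now at (x=7, y=7)
  F1: move forward 1, now at (x=8, y=7)
  F5: move forward 5, now at (x=13, y=7)
  L: turn left, now facing North
  L: turn left, now facing West
Final: (x=13, y=7), facing West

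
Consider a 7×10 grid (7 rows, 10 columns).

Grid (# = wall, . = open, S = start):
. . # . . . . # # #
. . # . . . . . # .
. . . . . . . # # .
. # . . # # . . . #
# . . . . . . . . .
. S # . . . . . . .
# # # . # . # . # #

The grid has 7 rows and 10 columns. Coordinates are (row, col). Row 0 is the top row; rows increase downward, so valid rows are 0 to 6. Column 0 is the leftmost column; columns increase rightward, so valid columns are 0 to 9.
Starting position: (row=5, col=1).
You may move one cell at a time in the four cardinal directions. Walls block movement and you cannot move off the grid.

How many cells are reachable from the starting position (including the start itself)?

BFS flood-fill from (row=5, col=1):
  Distance 0: (row=5, col=1)
  Distance 1: (row=4, col=1), (row=5, col=0)
  Distance 2: (row=4, col=2)
  Distance 3: (row=3, col=2), (row=4, col=3)
  Distance 4: (row=2, col=2), (row=3, col=3), (row=4, col=4), (row=5, col=3)
  Distance 5: (row=2, col=1), (row=2, col=3), (row=4, col=5), (row=5, col=4), (row=6, col=3)
  Distance 6: (row=1, col=1), (row=1, col=3), (row=2, col=0), (row=2, col=4), (row=4, col=6), (row=5, col=5)
  Distance 7: (row=0, col=1), (row=0, col=3), (row=1, col=0), (row=1, col=4), (row=2, col=5), (row=3, col=0), (row=3, col=6), (row=4, col=7), (row=5, col=6), (row=6, col=5)
  Distance 8: (row=0, col=0), (row=0, col=4), (row=1, col=5), (row=2, col=6), (row=3, col=7), (row=4, col=8), (row=5, col=7)
  Distance 9: (row=0, col=5), (row=1, col=6), (row=3, col=8), (row=4, col=9), (row=5, col=8), (row=6, col=7)
  Distance 10: (row=0, col=6), (row=1, col=7), (row=5, col=9)
Total reachable: 47 (grid has 49 open cells total)

Answer: Reachable cells: 47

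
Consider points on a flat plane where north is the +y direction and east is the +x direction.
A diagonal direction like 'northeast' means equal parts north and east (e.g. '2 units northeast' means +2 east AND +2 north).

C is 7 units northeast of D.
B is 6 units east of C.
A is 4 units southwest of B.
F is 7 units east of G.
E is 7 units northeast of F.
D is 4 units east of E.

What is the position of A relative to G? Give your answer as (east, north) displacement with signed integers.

Place G at the origin (east=0, north=0).
  F is 7 units east of G: delta (east=+7, north=+0); F at (east=7, north=0).
  E is 7 units northeast of F: delta (east=+7, north=+7); E at (east=14, north=7).
  D is 4 units east of E: delta (east=+4, north=+0); D at (east=18, north=7).
  C is 7 units northeast of D: delta (east=+7, north=+7); C at (east=25, north=14).
  B is 6 units east of C: delta (east=+6, north=+0); B at (east=31, north=14).
  A is 4 units southwest of B: delta (east=-4, north=-4); A at (east=27, north=10).
Therefore A relative to G: (east=27, north=10).

Answer: A is at (east=27, north=10) relative to G.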